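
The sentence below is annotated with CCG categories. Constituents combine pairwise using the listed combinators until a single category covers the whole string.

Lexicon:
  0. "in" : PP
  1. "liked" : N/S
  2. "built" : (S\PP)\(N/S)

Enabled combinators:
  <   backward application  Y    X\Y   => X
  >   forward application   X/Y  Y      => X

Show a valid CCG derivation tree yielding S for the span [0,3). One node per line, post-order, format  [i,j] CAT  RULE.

[0,1] PP  lex  "in"
[1,2] N/S  lex  "liked"
[2,3] (S\PP)\(N/S)  lex  "built"
[1,3] S\PP  <  k=2
[0,3] S  <  k=1

[0,3] S   <
  [0,1] "in" : PP
  [1,3] S\PP   <
    [1,2] "liked" : N/S
    [2,3] "built" : (S\PP)\(N/S)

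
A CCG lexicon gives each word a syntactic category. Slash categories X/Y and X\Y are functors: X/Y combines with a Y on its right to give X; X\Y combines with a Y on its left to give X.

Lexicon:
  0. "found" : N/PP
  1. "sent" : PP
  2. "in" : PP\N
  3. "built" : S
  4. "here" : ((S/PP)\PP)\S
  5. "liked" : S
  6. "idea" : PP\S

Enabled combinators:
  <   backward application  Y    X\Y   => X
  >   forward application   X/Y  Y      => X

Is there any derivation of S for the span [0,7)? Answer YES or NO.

YES

[0,7] S   >
  [0,5] S/PP   <
    [0,3] PP   <
      [0,2] N   >
        [0,1] "found" : N/PP
        [1,2] "sent" : PP
      [2,3] "in" : PP\N
    [3,5] (S/PP)\PP   <
      [3,4] "built" : S
      [4,5] "here" : ((S/PP)\PP)\S
  [5,7] PP   <
    [5,6] "liked" : S
    [6,7] "idea" : PP\S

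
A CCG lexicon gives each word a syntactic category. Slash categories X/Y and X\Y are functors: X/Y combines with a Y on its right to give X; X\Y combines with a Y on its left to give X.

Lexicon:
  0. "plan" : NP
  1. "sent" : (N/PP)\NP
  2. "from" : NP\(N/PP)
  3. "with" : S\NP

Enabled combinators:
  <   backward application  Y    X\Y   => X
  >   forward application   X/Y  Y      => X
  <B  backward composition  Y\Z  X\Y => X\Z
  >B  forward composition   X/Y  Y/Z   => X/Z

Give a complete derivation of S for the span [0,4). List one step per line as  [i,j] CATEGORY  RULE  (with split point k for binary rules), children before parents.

[0,1] NP  lex  "plan"
[1,2] (N/PP)\NP  lex  "sent"
[0,2] N/PP  <  k=1
[2,3] NP\(N/PP)  lex  "from"
[0,3] NP  <  k=2
[3,4] S\NP  lex  "with"
[0,4] S  <  k=3

[0,4] S   <
  [0,3] NP   <
    [0,2] N/PP   <
      [0,1] "plan" : NP
      [1,2] "sent" : (N/PP)\NP
    [2,3] "from" : NP\(N/PP)
  [3,4] "with" : S\NP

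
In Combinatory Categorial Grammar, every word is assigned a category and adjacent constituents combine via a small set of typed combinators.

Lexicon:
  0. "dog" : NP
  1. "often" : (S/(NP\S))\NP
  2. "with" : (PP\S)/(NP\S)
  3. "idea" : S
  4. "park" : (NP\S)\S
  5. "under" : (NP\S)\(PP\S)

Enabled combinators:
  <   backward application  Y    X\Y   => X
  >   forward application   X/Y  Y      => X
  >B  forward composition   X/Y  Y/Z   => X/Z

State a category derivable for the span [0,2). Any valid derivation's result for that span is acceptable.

S/(NP\S)

[0,6] S   >
  [0,2] S/(NP\S)   <
    [0,1] "dog" : NP
    [1,2] "often" : (S/(NP\S))\NP
  [2,6] NP\S   <
    [2,5] PP\S   >
      [2,3] "with" : (PP\S)/(NP\S)
      [3,5] NP\S   <
        [3,4] "idea" : S
        [4,5] "park" : (NP\S)\S
    [5,6] "under" : (NP\S)\(PP\S)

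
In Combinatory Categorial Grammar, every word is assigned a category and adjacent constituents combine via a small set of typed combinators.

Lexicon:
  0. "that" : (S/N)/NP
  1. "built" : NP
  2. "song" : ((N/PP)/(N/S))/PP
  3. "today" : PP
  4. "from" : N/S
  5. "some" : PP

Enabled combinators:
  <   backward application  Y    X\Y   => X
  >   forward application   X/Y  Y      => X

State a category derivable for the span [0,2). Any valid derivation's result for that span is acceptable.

S/N

[0,6] S   >
  [0,2] S/N   >
    [0,1] "that" : (S/N)/NP
    [1,2] "built" : NP
  [2,6] N   >
    [2,5] N/PP   >
      [2,4] (N/PP)/(N/S)   >
        [2,3] "song" : ((N/PP)/(N/S))/PP
        [3,4] "today" : PP
      [4,5] "from" : N/S
    [5,6] "some" : PP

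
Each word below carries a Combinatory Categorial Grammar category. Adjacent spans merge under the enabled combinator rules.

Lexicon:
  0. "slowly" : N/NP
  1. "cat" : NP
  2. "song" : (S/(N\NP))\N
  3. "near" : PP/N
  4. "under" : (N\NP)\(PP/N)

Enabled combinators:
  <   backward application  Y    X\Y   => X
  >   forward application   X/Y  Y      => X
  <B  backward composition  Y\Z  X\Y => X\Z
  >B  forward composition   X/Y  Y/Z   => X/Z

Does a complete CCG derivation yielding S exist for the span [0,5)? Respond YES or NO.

[0,5] S   >
  [0,3] S/(N\NP)   <
    [0,2] N   >
      [0,1] "slowly" : N/NP
      [1,2] "cat" : NP
    [2,3] "song" : (S/(N\NP))\N
  [3,5] N\NP   <
    [3,4] "near" : PP/N
    [4,5] "under" : (N\NP)\(PP/N)

YES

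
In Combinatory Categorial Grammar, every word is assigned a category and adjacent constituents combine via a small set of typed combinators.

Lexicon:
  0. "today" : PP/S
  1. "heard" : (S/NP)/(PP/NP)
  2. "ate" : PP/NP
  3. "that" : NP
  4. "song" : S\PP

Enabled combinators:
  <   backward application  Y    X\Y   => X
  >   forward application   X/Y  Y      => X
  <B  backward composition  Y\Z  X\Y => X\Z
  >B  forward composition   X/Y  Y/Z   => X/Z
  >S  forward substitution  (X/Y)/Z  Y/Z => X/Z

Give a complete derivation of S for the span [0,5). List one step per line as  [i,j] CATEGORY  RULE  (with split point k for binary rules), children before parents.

[0,1] PP/S  lex  "today"
[1,2] (S/NP)/(PP/NP)  lex  "heard"
[2,3] PP/NP  lex  "ate"
[1,3] S/NP  >  k=2
[3,4] NP  lex  "that"
[1,4] S  >  k=3
[0,4] PP  >  k=1
[4,5] S\PP  lex  "song"
[0,5] S  <  k=4

[0,5] S   <
  [0,4] PP   >
    [0,1] "today" : PP/S
    [1,4] S   >
      [1,3] S/NP   >
        [1,2] "heard" : (S/NP)/(PP/NP)
        [2,3] "ate" : PP/NP
      [3,4] "that" : NP
  [4,5] "song" : S\PP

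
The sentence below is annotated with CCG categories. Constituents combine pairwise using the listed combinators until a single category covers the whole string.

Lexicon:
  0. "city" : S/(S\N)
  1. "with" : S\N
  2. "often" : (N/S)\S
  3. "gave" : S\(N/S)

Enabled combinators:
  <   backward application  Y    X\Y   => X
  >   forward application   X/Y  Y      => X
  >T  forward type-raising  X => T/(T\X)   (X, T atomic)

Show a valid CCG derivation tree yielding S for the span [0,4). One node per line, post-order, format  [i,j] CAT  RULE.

[0,1] S/(S\N)  lex  "city"
[1,2] S\N  lex  "with"
[0,2] S  >  k=1
[2,3] (N/S)\S  lex  "often"
[0,3] N/S  <  k=2
[3,4] S\(N/S)  lex  "gave"
[0,4] S  <  k=3

[0,4] S   <
  [0,3] N/S   <
    [0,2] S   >
      [0,1] "city" : S/(S\N)
      [1,2] "with" : S\N
    [2,3] "often" : (N/S)\S
  [3,4] "gave" : S\(N/S)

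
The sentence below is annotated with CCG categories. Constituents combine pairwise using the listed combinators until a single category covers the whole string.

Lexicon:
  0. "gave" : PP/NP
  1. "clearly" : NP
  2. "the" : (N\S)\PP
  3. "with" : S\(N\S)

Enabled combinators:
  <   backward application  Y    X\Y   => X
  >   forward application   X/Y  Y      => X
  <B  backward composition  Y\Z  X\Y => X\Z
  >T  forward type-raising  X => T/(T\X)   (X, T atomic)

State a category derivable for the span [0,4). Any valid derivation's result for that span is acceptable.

S

[0,4] S   <
  [0,2] PP   >
    [0,1] "gave" : PP/NP
    [1,2] "clearly" : NP
  [2,4] S\PP   <B
    [2,3] "the" : (N\S)\PP
    [3,4] "with" : S\(N\S)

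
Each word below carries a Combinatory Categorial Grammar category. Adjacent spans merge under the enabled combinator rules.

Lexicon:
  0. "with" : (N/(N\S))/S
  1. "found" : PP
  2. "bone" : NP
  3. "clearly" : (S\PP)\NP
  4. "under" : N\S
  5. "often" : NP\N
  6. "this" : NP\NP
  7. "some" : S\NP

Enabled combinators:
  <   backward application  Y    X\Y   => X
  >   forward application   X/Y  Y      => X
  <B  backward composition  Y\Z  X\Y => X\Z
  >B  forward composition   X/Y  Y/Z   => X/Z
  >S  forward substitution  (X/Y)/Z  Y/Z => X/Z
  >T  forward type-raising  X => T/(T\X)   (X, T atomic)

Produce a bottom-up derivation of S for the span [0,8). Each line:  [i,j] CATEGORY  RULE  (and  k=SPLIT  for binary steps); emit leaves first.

[0,1] (N/(N\S))/S  lex  "with"
[1,2] PP  lex  "found"
[2,3] NP  lex  "bone"
[3,4] (S\PP)\NP  lex  "clearly"
[2,4] S\PP  <  k=3
[1,4] S  <  k=2
[0,4] N/(N\S)  >  k=1
[4,5] N\S  lex  "under"
[0,5] N  >  k=4
[5,6] NP\N  lex  "often"
[6,7] NP\NP  lex  "this"
[5,7] NP\N  <B  k=6
[0,7] NP  <  k=5
[7,8] S\NP  lex  "some"
[0,8] S  <  k=7

[0,8] S   <
  [0,7] NP   <
    [0,5] N   >
      [0,4] N/(N\S)   >
        [0,1] "with" : (N/(N\S))/S
        [1,4] S   <
          [1,2] "found" : PP
          [2,4] S\PP   <
            [2,3] "bone" : NP
            [3,4] "clearly" : (S\PP)\NP
      [4,5] "under" : N\S
    [5,7] NP\N   <B
      [5,6] "often" : NP\N
      [6,7] "this" : NP\NP
  [7,8] "some" : S\NP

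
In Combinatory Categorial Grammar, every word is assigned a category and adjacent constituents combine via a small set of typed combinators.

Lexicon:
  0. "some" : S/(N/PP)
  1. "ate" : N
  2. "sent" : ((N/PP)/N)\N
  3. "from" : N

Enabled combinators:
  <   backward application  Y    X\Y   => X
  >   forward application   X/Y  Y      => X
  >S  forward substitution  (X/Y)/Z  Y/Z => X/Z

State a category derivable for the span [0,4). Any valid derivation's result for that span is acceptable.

S

[0,4] S   >
  [0,1] "some" : S/(N/PP)
  [1,4] N/PP   >
    [1,3] (N/PP)/N   <
      [1,2] "ate" : N
      [2,3] "sent" : ((N/PP)/N)\N
    [3,4] "from" : N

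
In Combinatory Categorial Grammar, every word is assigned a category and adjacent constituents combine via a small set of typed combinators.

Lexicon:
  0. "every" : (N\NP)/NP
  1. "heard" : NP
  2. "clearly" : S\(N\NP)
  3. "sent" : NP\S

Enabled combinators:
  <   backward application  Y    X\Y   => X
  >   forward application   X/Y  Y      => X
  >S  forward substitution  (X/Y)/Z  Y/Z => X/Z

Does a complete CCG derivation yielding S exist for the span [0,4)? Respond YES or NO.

NO

(N\NP)/NP NP S\(N\NP) NP\S
CKY chart[0,4] = {NP}; S ∉ chart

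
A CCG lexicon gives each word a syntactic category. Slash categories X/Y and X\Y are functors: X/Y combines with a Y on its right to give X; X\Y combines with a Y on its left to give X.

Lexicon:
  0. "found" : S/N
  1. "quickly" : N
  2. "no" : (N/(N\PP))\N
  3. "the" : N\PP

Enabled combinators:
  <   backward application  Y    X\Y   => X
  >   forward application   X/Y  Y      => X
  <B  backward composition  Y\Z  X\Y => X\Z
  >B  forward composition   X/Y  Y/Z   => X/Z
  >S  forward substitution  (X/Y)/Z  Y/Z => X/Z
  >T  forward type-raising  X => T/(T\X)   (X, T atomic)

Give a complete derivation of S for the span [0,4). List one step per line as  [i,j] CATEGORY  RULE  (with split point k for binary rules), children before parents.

[0,4] S   >
  [0,1] "found" : S/N
  [1,4] N   >
    [1,3] N/(N\PP)   <
      [1,2] "quickly" : N
      [2,3] "no" : (N/(N\PP))\N
    [3,4] "the" : N\PP

[0,1] S/N  lex  "found"
[1,2] N  lex  "quickly"
[2,3] (N/(N\PP))\N  lex  "no"
[1,3] N/(N\PP)  <  k=2
[3,4] N\PP  lex  "the"
[1,4] N  >  k=3
[0,4] S  >  k=1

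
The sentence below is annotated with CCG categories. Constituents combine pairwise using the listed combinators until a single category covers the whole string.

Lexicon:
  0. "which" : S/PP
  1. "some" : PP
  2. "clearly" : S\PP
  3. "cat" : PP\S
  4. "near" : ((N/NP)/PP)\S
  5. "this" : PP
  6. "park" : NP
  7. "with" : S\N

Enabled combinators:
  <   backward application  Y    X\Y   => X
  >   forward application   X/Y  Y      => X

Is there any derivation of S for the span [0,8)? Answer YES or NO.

YES

[0,8] S   <
  [0,7] N   >
    [0,6] N/NP   >
      [0,5] (N/NP)/PP   <
        [0,4] S   >
          [0,1] "which" : S/PP
          [1,4] PP   <
            [1,3] S   <
              [1,2] "some" : PP
              [2,3] "clearly" : S\PP
            [3,4] "cat" : PP\S
        [4,5] "near" : ((N/NP)/PP)\S
      [5,6] "this" : PP
    [6,7] "park" : NP
  [7,8] "with" : S\N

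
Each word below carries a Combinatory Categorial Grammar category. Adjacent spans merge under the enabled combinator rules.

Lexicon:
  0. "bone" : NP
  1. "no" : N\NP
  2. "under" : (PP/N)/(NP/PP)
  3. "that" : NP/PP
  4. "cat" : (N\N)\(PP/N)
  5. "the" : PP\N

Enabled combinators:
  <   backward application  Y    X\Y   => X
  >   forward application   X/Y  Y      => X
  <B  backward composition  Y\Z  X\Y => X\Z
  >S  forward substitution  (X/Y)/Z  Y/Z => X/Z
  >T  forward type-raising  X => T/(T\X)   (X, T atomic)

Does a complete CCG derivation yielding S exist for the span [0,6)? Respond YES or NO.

NO

NP N\NP (PP/N)/(NP/PP) NP/PP (N\N)\(PP/N) PP\N
CKY chart[0,6] = {N/(N\PP), NP/(NP\PP), PP, PP/(PP\PP), S/(S\PP)}; S ∉ chart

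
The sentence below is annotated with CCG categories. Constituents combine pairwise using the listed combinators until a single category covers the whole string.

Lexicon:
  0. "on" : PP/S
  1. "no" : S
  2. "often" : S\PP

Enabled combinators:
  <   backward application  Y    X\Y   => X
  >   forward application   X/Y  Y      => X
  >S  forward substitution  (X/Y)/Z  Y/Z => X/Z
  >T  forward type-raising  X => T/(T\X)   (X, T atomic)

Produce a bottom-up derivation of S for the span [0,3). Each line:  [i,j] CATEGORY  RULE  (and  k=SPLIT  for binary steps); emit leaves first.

[0,3] S   <
  [0,2] PP   >
    [0,1] "on" : PP/S
    [1,2] "no" : S
  [2,3] "often" : S\PP

[0,1] PP/S  lex  "on"
[1,2] S  lex  "no"
[0,2] PP  >  k=1
[2,3] S\PP  lex  "often"
[0,3] S  <  k=2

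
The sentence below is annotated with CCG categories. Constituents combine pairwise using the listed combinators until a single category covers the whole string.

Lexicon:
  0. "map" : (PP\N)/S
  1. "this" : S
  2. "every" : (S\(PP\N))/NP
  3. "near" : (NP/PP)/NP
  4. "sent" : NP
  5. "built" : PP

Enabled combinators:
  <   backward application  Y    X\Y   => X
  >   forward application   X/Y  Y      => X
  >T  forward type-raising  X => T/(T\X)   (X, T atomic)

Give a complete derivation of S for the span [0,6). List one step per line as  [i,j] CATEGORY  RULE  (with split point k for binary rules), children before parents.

[0,1] (PP\N)/S  lex  "map"
[1,2] S  lex  "this"
[0,2] PP\N  >  k=1
[2,3] (S\(PP\N))/NP  lex  "every"
[3,4] (NP/PP)/NP  lex  "near"
[4,5] NP  lex  "sent"
[3,5] NP/PP  >  k=4
[5,6] PP  lex  "built"
[3,6] NP  >  k=5
[2,6] S\(PP\N)  >  k=3
[0,6] S  <  k=2

[0,6] S   <
  [0,2] PP\N   >
    [0,1] "map" : (PP\N)/S
    [1,2] "this" : S
  [2,6] S\(PP\N)   >
    [2,3] "every" : (S\(PP\N))/NP
    [3,6] NP   >
      [3,5] NP/PP   >
        [3,4] "near" : (NP/PP)/NP
        [4,5] "sent" : NP
      [5,6] "built" : PP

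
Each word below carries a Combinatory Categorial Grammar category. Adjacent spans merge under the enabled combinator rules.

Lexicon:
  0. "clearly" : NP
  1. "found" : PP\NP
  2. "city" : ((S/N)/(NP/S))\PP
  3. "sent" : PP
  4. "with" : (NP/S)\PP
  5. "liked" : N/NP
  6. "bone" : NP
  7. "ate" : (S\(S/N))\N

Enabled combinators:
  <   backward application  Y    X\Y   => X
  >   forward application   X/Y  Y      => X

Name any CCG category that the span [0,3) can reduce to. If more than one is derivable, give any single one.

(S/N)/(NP/S)

[0,8] S   <
  [0,5] S/N   >
    [0,3] (S/N)/(NP/S)   <
      [0,2] PP   <
        [0,1] "clearly" : NP
        [1,2] "found" : PP\NP
      [2,3] "city" : ((S/N)/(NP/S))\PP
    [3,5] NP/S   <
      [3,4] "sent" : PP
      [4,5] "with" : (NP/S)\PP
  [5,8] S\(S/N)   <
    [5,7] N   >
      [5,6] "liked" : N/NP
      [6,7] "bone" : NP
    [7,8] "ate" : (S\(S/N))\N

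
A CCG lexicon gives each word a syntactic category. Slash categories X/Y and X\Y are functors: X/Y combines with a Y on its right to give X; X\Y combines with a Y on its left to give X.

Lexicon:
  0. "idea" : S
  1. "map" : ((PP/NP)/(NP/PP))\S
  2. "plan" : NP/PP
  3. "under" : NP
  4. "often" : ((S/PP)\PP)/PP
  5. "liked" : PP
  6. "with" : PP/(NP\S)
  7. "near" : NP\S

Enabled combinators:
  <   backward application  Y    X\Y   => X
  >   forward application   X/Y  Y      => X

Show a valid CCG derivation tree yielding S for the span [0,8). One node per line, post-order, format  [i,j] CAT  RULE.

[0,8] S   >
  [0,6] S/PP   <
    [0,4] PP   >
      [0,3] PP/NP   >
        [0,2] (PP/NP)/(NP/PP)   <
          [0,1] "idea" : S
          [1,2] "map" : ((PP/NP)/(NP/PP))\S
        [2,3] "plan" : NP/PP
      [3,4] "under" : NP
    [4,6] (S/PP)\PP   >
      [4,5] "often" : ((S/PP)\PP)/PP
      [5,6] "liked" : PP
  [6,8] PP   >
    [6,7] "with" : PP/(NP\S)
    [7,8] "near" : NP\S

[0,1] S  lex  "idea"
[1,2] ((PP/NP)/(NP/PP))\S  lex  "map"
[0,2] (PP/NP)/(NP/PP)  <  k=1
[2,3] NP/PP  lex  "plan"
[0,3] PP/NP  >  k=2
[3,4] NP  lex  "under"
[0,4] PP  >  k=3
[4,5] ((S/PP)\PP)/PP  lex  "often"
[5,6] PP  lex  "liked"
[4,6] (S/PP)\PP  >  k=5
[0,6] S/PP  <  k=4
[6,7] PP/(NP\S)  lex  "with"
[7,8] NP\S  lex  "near"
[6,8] PP  >  k=7
[0,8] S  >  k=6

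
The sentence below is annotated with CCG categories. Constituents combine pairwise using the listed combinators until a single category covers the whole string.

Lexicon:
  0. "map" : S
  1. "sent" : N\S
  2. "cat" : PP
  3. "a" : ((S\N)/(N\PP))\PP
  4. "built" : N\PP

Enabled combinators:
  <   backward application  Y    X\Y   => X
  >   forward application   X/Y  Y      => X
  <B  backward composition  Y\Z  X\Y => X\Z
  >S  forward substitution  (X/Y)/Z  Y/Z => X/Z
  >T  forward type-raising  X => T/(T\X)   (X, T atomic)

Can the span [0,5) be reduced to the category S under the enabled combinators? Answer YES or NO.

YES

[0,5] S   <
  [0,2] N   <
    [0,1] "map" : S
    [1,2] "sent" : N\S
  [2,5] S\N   >
    [2,4] (S\N)/(N\PP)   <
      [2,3] "cat" : PP
      [3,4] "a" : ((S\N)/(N\PP))\PP
    [4,5] "built" : N\PP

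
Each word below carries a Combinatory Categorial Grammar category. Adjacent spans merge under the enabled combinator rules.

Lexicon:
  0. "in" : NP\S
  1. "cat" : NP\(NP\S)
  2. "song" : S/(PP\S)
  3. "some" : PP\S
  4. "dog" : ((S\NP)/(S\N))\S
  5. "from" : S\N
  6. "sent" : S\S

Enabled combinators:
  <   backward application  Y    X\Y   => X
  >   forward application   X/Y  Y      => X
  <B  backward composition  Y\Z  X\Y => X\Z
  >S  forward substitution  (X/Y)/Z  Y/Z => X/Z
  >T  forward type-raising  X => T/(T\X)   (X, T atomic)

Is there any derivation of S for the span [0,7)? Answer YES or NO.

YES

[0,7] S   <
  [0,2] NP   <
    [0,1] "in" : NP\S
    [1,2] "cat" : NP\(NP\S)
  [2,7] S\NP   >
    [2,5] (S\NP)/(S\N)   <
      [2,4] S   >
        [2,3] "song" : S/(PP\S)
        [3,4] "some" : PP\S
      [4,5] "dog" : ((S\NP)/(S\N))\S
    [5,7] S\N   <B
      [5,6] "from" : S\N
      [6,7] "sent" : S\S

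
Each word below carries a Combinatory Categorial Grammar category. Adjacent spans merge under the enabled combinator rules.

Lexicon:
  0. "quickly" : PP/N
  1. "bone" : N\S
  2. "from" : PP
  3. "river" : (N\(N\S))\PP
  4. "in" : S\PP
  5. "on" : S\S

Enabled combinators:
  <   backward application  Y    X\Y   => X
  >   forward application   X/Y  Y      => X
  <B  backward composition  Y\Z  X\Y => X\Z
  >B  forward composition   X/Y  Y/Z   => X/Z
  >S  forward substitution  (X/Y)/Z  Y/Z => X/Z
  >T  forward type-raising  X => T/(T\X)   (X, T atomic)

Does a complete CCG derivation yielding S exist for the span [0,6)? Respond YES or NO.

[0,6] S   <
  [0,4] PP   >
    [0,1] "quickly" : PP/N
    [1,4] N   <
      [1,2] "bone" : N\S
      [2,4] N\(N\S)   <
        [2,3] "from" : PP
        [3,4] "river" : (N\(N\S))\PP
  [4,6] S\PP   <B
    [4,5] "in" : S\PP
    [5,6] "on" : S\S

YES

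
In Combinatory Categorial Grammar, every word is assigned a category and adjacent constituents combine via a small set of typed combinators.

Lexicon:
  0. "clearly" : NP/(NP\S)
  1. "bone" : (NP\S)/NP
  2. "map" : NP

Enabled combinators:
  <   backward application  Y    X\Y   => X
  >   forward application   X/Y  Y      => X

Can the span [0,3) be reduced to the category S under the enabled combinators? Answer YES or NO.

NP/(NP\S) (NP\S)/NP NP
CKY chart[0,3] = {NP}; S ∉ chart

NO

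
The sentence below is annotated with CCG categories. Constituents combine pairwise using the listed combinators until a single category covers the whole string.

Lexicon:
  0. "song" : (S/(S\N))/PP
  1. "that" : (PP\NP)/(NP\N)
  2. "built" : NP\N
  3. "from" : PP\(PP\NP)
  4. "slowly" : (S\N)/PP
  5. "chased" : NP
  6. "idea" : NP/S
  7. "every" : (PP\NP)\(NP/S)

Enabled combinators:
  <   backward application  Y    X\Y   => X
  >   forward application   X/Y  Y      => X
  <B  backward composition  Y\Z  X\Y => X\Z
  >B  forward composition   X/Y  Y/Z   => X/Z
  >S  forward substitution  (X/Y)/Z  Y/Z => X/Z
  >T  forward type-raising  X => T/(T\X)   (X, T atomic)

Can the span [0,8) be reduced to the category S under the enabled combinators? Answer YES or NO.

[0,8] S   >
  [0,4] S/(S\N)   >
    [0,1] "song" : (S/(S\N))/PP
    [1,4] PP   <
      [1,3] PP\NP   >
        [1,2] "that" : (PP\NP)/(NP\N)
        [2,3] "built" : NP\N
      [3,4] "from" : PP\(PP\NP)
  [4,8] S\N   >
    [4,5] "slowly" : (S\N)/PP
    [5,8] PP   <
      [5,6] "chased" : NP
      [6,8] PP\NP   <
        [6,7] "idea" : NP/S
        [7,8] "every" : (PP\NP)\(NP/S)

YES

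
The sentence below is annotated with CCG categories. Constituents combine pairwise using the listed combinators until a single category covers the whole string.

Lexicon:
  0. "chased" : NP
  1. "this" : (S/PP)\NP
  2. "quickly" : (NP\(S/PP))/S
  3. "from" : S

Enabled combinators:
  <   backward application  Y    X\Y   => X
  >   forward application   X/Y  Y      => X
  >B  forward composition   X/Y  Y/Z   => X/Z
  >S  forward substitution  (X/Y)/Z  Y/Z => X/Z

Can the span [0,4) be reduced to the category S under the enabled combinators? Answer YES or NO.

NP (S/PP)\NP (NP\(S/PP))/S S
CKY chart[0,4] = {NP}; S ∉ chart

NO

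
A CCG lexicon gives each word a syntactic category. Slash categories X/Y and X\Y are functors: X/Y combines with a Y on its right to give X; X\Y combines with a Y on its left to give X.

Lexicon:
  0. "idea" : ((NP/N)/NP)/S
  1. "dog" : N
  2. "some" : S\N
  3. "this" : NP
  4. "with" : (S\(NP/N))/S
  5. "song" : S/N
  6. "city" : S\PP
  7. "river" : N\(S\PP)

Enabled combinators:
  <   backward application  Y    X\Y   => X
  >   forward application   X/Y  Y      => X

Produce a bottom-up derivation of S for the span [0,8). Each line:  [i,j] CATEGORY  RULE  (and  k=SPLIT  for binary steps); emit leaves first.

[0,1] ((NP/N)/NP)/S  lex  "idea"
[1,2] N  lex  "dog"
[2,3] S\N  lex  "some"
[1,3] S  <  k=2
[0,3] (NP/N)/NP  >  k=1
[3,4] NP  lex  "this"
[0,4] NP/N  >  k=3
[4,5] (S\(NP/N))/S  lex  "with"
[5,6] S/N  lex  "song"
[6,7] S\PP  lex  "city"
[7,8] N\(S\PP)  lex  "river"
[6,8] N  <  k=7
[5,8] S  >  k=6
[4,8] S\(NP/N)  >  k=5
[0,8] S  <  k=4

[0,8] S   <
  [0,4] NP/N   >
    [0,3] (NP/N)/NP   >
      [0,1] "idea" : ((NP/N)/NP)/S
      [1,3] S   <
        [1,2] "dog" : N
        [2,3] "some" : S\N
    [3,4] "this" : NP
  [4,8] S\(NP/N)   >
    [4,5] "with" : (S\(NP/N))/S
    [5,8] S   >
      [5,6] "song" : S/N
      [6,8] N   <
        [6,7] "city" : S\PP
        [7,8] "river" : N\(S\PP)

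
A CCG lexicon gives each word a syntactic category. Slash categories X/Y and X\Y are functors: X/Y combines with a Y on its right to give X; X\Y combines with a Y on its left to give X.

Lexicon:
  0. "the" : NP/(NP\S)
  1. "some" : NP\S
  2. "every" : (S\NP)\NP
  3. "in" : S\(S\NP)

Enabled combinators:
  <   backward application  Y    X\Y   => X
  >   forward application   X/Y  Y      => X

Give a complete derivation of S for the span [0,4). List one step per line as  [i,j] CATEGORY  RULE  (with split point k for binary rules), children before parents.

[0,4] S   <
  [0,3] S\NP   <
    [0,2] NP   >
      [0,1] "the" : NP/(NP\S)
      [1,2] "some" : NP\S
    [2,3] "every" : (S\NP)\NP
  [3,4] "in" : S\(S\NP)

[0,1] NP/(NP\S)  lex  "the"
[1,2] NP\S  lex  "some"
[0,2] NP  >  k=1
[2,3] (S\NP)\NP  lex  "every"
[0,3] S\NP  <  k=2
[3,4] S\(S\NP)  lex  "in"
[0,4] S  <  k=3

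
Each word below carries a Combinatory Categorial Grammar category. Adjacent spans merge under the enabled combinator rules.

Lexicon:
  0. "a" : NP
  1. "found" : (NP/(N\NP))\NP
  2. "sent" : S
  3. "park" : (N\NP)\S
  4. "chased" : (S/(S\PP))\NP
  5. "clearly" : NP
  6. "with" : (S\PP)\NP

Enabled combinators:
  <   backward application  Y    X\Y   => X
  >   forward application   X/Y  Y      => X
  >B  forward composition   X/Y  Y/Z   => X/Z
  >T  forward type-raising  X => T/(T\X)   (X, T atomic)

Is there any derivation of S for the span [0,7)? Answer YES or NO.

[0,7] S   >
  [0,5] S/(S\PP)   <
    [0,4] NP   >
      [0,2] NP/(N\NP)   <
        [0,1] "a" : NP
        [1,2] "found" : (NP/(N\NP))\NP
      [2,4] N\NP   <
        [2,3] "sent" : S
        [3,4] "park" : (N\NP)\S
    [4,5] "chased" : (S/(S\PP))\NP
  [5,7] S\PP   <
    [5,6] "clearly" : NP
    [6,7] "with" : (S\PP)\NP

YES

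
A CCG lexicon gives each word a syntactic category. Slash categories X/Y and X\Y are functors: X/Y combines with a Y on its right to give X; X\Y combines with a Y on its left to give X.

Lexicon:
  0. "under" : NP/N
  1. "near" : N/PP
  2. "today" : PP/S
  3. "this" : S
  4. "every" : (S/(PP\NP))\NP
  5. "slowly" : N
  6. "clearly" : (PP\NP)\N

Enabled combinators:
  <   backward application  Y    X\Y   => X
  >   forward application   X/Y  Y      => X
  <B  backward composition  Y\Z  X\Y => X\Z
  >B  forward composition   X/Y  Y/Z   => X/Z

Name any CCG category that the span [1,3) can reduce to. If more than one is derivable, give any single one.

N/S

[0,7] S   >
  [0,5] S/(PP\NP)   <
    [0,4] NP   >
      [0,1] "under" : NP/N
      [1,4] N   >
        [1,3] N/S   >B
          [1,2] "near" : N/PP
          [2,3] "today" : PP/S
        [3,4] "this" : S
    [4,5] "every" : (S/(PP\NP))\NP
  [5,7] PP\NP   <
    [5,6] "slowly" : N
    [6,7] "clearly" : (PP\NP)\N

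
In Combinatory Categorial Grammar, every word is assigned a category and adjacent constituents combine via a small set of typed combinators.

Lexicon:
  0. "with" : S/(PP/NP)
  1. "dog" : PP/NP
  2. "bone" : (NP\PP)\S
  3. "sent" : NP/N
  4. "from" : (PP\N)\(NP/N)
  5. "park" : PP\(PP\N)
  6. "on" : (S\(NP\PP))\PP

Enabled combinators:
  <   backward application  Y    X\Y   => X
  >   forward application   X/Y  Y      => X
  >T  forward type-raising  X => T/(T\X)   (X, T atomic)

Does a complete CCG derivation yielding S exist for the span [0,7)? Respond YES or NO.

YES

[0,7] S   <
  [0,3] NP\PP   <
    [0,2] S   >
      [0,1] "with" : S/(PP/NP)
      [1,2] "dog" : PP/NP
    [2,3] "bone" : (NP\PP)\S
  [3,7] S\(NP\PP)   <
    [3,6] PP   <
      [3,5] PP\N   <
        [3,4] "sent" : NP/N
        [4,5] "from" : (PP\N)\(NP/N)
      [5,6] "park" : PP\(PP\N)
    [6,7] "on" : (S\(NP\PP))\PP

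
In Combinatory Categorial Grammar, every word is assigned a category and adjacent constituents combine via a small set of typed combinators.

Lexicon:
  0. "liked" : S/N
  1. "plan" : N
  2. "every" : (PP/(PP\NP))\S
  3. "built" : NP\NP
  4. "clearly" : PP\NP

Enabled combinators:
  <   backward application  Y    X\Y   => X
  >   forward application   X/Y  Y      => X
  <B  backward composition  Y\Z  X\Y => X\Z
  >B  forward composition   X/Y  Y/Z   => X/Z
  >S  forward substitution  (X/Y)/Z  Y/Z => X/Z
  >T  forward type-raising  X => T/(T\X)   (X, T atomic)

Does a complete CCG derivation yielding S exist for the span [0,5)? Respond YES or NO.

NO

S/N N (PP/(PP\NP))\S NP\NP PP\NP
CKY chart[0,5] = {N/(N\PP), NP/(NP\PP), PP, PP/(PP\PP), S/(S\PP)}; S ∉ chart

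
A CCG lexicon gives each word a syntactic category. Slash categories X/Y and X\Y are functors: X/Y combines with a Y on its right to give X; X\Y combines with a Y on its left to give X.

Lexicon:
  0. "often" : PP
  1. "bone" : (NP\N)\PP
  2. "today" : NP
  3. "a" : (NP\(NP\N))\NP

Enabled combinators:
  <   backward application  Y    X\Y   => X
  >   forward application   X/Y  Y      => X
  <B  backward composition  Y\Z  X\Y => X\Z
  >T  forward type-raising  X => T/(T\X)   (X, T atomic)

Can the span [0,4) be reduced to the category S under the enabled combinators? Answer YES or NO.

PP (NP\N)\PP NP (NP\(NP\N))\NP
CKY chart[0,4] = {N/(N\NP), NP, NP/(NP\NP), PP/(PP\NP), S/(S\NP)}; S ∉ chart

NO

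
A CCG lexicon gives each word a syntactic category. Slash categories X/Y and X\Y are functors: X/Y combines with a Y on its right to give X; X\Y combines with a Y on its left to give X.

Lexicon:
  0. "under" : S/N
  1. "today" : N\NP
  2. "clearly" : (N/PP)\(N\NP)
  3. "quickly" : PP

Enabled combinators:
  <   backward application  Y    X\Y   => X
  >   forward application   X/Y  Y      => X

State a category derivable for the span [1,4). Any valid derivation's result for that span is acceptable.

N

[0,4] S   >
  [0,1] "under" : S/N
  [1,4] N   >
    [1,3] N/PP   <
      [1,2] "today" : N\NP
      [2,3] "clearly" : (N/PP)\(N\NP)
    [3,4] "quickly" : PP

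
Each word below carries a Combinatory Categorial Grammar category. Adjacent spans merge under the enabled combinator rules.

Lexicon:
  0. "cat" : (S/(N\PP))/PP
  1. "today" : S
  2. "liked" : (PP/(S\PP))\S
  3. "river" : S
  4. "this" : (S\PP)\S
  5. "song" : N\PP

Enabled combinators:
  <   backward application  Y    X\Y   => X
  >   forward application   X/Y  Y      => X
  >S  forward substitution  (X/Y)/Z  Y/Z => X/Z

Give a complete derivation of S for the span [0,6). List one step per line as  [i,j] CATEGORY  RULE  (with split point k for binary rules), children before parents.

[0,1] (S/(N\PP))/PP  lex  "cat"
[1,2] S  lex  "today"
[2,3] (PP/(S\PP))\S  lex  "liked"
[1,3] PP/(S\PP)  <  k=2
[3,4] S  lex  "river"
[4,5] (S\PP)\S  lex  "this"
[3,5] S\PP  <  k=4
[1,5] PP  >  k=3
[0,5] S/(N\PP)  >  k=1
[5,6] N\PP  lex  "song"
[0,6] S  >  k=5

[0,6] S   >
  [0,5] S/(N\PP)   >
    [0,1] "cat" : (S/(N\PP))/PP
    [1,5] PP   >
      [1,3] PP/(S\PP)   <
        [1,2] "today" : S
        [2,3] "liked" : (PP/(S\PP))\S
      [3,5] S\PP   <
        [3,4] "river" : S
        [4,5] "this" : (S\PP)\S
  [5,6] "song" : N\PP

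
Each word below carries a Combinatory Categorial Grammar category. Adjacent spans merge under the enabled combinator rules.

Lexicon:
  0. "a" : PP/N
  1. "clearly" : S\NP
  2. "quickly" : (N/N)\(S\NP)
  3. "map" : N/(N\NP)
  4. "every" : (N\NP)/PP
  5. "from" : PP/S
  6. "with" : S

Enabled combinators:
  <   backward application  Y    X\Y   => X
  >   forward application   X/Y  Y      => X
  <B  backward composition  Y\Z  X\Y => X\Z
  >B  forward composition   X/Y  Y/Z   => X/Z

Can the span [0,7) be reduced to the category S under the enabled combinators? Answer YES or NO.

PP/N S\NP (N/N)\(S\NP) N/(N\NP) (N\NP)/PP PP/S S
CKY chart[0,7] = {PP}; S ∉ chart

NO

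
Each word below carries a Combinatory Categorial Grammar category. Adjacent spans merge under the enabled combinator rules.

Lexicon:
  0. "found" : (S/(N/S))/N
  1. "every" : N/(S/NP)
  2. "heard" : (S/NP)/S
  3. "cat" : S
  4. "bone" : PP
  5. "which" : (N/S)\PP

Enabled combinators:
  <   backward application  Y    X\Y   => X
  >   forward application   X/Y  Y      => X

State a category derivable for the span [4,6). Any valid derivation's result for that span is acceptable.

[0,6] S   >
  [0,4] S/(N/S)   >
    [0,1] "found" : (S/(N/S))/N
    [1,4] N   >
      [1,2] "every" : N/(S/NP)
      [2,4] S/NP   >
        [2,3] "heard" : (S/NP)/S
        [3,4] "cat" : S
  [4,6] N/S   <
    [4,5] "bone" : PP
    [5,6] "which" : (N/S)\PP

N/S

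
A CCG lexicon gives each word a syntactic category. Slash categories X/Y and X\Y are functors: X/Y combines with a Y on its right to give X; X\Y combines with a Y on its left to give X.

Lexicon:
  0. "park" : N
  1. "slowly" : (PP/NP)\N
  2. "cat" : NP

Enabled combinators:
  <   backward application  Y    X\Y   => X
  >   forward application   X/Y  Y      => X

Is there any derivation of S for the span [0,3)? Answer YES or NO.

N (PP/NP)\N NP
CKY chart[0,3] = {PP}; S ∉ chart

NO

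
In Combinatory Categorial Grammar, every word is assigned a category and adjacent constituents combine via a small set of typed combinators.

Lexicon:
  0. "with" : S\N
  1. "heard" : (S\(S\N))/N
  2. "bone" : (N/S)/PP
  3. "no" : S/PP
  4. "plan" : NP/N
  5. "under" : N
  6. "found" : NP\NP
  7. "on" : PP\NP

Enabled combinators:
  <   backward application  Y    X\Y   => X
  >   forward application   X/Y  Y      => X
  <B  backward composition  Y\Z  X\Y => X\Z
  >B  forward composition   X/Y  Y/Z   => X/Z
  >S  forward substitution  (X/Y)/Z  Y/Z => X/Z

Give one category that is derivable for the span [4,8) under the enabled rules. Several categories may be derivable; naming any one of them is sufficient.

PP

[0,8] S   <
  [0,1] "with" : S\N
  [1,8] S\(S\N)   >
    [1,2] "heard" : (S\(S\N))/N
    [2,8] N   >
      [2,4] N/PP   >S
        [2,3] "bone" : (N/S)/PP
        [3,4] "no" : S/PP
      [4,8] PP   <
        [4,6] NP   >
          [4,5] "plan" : NP/N
          [5,6] "under" : N
        [6,8] PP\NP   <B
          [6,7] "found" : NP\NP
          [7,8] "on" : PP\NP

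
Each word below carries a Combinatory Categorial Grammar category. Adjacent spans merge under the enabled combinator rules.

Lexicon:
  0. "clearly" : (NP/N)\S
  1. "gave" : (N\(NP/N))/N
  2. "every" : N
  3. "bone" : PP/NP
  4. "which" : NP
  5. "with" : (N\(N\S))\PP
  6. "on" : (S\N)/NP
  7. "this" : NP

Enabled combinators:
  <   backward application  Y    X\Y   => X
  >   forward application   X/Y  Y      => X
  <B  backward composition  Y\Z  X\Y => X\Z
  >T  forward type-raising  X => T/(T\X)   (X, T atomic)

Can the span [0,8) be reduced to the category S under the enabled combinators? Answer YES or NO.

[0,8] S   <
  [0,6] N   <
    [0,3] N\S   <B
      [0,1] "clearly" : (NP/N)\S
      [1,3] N\(NP/N)   >
        [1,2] "gave" : (N\(NP/N))/N
        [2,3] "every" : N
    [3,6] N\(N\S)   <
      [3,5] PP   >
        [3,4] "bone" : PP/NP
        [4,5] "which" : NP
      [5,6] "with" : (N\(N\S))\PP
  [6,8] S\N   >
    [6,7] "on" : (S\N)/NP
    [7,8] "this" : NP

YES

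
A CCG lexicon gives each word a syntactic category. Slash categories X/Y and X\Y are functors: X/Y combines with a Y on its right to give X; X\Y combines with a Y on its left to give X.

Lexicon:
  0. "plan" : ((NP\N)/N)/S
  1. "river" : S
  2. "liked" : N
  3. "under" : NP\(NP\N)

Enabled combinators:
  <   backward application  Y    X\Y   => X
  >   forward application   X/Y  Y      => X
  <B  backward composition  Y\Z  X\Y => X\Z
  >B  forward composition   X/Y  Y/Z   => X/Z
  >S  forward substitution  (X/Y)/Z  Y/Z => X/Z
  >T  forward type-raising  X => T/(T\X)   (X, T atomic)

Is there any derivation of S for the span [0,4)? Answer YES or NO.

((NP\N)/N)/S S N NP\(NP\N)
CKY chart[0,4] = {N/(N\NP), NP, NP/(NP\NP), PP/(PP\NP), S/(S\NP)}; S ∉ chart

NO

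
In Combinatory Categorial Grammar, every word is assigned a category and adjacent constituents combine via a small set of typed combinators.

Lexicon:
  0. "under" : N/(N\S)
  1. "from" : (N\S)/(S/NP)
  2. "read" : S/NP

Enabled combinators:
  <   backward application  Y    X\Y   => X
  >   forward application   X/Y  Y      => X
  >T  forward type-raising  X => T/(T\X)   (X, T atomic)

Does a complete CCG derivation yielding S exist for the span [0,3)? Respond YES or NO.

NO

N/(N\S) (N\S)/(S/NP) S/NP
CKY chart[0,3] = {N, N/(N\N), NP/(NP\N), PP/(PP\N), S/(S\N)}; S ∉ chart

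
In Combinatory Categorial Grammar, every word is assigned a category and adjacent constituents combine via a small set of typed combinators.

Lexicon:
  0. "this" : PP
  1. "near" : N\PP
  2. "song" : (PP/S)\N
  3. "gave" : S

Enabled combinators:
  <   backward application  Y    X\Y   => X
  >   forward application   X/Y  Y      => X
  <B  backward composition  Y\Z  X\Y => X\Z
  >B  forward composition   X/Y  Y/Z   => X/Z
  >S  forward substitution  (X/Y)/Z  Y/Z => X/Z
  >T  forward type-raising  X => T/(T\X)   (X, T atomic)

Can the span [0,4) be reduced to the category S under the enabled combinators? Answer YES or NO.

NO

PP N\PP (PP/S)\N S
CKY chart[0,4] = {N/(N\PP), NP/(NP\PP), PP, PP/(PP\PP), PP/(S\S), S/(S\PP)}; S ∉ chart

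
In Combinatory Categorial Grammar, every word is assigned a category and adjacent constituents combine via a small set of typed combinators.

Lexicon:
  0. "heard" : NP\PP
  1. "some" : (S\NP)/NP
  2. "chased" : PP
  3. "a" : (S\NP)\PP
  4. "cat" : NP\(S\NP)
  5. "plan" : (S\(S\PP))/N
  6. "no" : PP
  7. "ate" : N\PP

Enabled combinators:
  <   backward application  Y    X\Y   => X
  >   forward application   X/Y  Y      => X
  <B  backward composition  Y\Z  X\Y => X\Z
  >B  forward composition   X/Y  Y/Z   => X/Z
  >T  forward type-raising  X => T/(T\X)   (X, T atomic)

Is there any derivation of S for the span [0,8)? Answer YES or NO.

YES

[0,8] S   <
  [0,5] S\PP   <B
    [0,1] "heard" : NP\PP
    [1,5] S\NP   >
      [1,2] "some" : (S\NP)/NP
      [2,5] NP   <
        [2,3] "chased" : PP
        [3,5] NP\PP   <B
          [3,4] "a" : (S\NP)\PP
          [4,5] "cat" : NP\(S\NP)
  [5,8] S\(S\PP)   >
    [5,6] "plan" : (S\(S\PP))/N
    [6,8] N   <
      [6,7] "no" : PP
      [7,8] "ate" : N\PP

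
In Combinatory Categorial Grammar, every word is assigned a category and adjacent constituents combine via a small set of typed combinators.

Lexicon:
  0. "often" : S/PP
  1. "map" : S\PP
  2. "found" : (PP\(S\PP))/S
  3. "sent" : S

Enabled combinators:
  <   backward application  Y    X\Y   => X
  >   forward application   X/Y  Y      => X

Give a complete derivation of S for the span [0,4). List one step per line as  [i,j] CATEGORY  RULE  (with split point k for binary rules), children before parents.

[0,1] S/PP  lex  "often"
[1,2] S\PP  lex  "map"
[2,3] (PP\(S\PP))/S  lex  "found"
[3,4] S  lex  "sent"
[2,4] PP\(S\PP)  >  k=3
[1,4] PP  <  k=2
[0,4] S  >  k=1

[0,4] S   >
  [0,1] "often" : S/PP
  [1,4] PP   <
    [1,2] "map" : S\PP
    [2,4] PP\(S\PP)   >
      [2,3] "found" : (PP\(S\PP))/S
      [3,4] "sent" : S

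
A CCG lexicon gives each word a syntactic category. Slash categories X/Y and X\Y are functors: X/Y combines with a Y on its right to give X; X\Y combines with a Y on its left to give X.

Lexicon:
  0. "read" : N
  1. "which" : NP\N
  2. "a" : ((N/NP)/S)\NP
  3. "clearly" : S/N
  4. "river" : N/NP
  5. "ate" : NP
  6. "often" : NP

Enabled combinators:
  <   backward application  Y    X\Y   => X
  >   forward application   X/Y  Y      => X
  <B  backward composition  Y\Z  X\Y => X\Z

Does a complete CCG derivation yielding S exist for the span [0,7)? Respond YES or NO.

NO

N NP\N ((N/NP)/S)\NP S/N N/NP NP NP
CKY chart[0,7] = {N}; S ∉ chart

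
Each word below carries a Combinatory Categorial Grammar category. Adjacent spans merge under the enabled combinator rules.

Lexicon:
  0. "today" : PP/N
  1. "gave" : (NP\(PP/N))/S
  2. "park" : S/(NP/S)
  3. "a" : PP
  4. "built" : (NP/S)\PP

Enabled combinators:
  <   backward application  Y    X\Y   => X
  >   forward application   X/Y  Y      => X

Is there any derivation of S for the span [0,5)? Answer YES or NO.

NO

PP/N (NP\(PP/N))/S S/(NP/S) PP (NP/S)\PP
CKY chart[0,5] = {NP}; S ∉ chart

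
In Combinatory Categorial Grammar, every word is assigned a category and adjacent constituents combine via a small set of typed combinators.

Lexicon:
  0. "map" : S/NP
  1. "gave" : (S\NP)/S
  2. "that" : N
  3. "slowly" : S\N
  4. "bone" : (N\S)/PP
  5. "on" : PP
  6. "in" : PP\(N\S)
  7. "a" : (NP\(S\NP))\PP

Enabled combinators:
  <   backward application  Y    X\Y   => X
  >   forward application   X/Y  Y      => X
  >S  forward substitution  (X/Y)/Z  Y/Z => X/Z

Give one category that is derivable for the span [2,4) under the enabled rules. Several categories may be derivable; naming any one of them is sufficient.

S

[0,8] S   >
  [0,1] "map" : S/NP
  [1,8] NP   <
    [1,4] S\NP   >
      [1,2] "gave" : (S\NP)/S
      [2,4] S   <
        [2,3] "that" : N
        [3,4] "slowly" : S\N
    [4,8] NP\(S\NP)   <
      [4,7] PP   <
        [4,6] N\S   >
          [4,5] "bone" : (N\S)/PP
          [5,6] "on" : PP
        [6,7] "in" : PP\(N\S)
      [7,8] "a" : (NP\(S\NP))\PP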